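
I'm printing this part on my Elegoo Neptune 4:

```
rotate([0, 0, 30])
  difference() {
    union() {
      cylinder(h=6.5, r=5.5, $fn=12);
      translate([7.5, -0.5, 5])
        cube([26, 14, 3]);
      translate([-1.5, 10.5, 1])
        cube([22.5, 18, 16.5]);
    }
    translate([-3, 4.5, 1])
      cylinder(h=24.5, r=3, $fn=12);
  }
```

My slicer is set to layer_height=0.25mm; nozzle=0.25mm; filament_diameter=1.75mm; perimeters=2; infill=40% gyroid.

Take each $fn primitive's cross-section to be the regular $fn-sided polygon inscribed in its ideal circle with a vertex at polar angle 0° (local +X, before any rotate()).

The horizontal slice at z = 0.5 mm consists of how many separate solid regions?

At z = 0.5 mm: the r=5.5 cylinder contributes a regular 12-gon of circumradius 5.5; the cube at (7.5, -0.5) does not reach this height (z outside [5, 8]); the cube at (-1.5, 10.5) is absent (z outside [1, 17.5]); Combining (union): only the r=5.5 cylinder is present, so the union is just that shape — 1 connected region; the cylinder at (-3, 4.5) is not intersected at this z (z outside [1, 25.5]); Subtracting the remaining from the first: none of the subtracted shapes is present at this height, so the result so far is unchanged — 1 connected region; (whole slice rotated 30° about Z — lengths, areas and connectivity unchanged). The result has 1 disconnected region.

1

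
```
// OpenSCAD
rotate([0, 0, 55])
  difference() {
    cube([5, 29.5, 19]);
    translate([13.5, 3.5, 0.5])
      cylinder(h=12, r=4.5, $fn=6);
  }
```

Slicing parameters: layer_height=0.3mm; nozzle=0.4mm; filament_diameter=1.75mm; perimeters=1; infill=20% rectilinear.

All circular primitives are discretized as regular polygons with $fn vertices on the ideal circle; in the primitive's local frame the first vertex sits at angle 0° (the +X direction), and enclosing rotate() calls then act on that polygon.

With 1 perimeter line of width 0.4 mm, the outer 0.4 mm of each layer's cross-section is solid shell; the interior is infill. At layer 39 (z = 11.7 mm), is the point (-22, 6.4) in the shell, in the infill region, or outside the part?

At z = 11.7 mm: the 5×29.5 cube contributes its full rectangle; the r=4.5 cylinder at (13.5, 3.5) gives a regular 6-gon of circumradius 4.5 (constant along its height); After the difference (first − rest): starting from the 5×29.5 cube, the r=4.5 cylinder at (13.5, 3.5) misses the remaining region (no effect) — 1 connected region; (rotated 55° about Z; rotation is an isometry so areas/perimeters/island counts are preserved). Overall, the cross-section is a single solid region. Undo the 55° rotation: the query point maps to (-7.376, 21.692) in the un-rotated model frame. The nearest boundary edge runs (0.00, 0.00)→(0.00, 29.50); distance from the point to it = 7.38 mm. The point is not inside any of the regions above, so it lies outside the cross-section (7.38 mm from the nearest boundary).

outside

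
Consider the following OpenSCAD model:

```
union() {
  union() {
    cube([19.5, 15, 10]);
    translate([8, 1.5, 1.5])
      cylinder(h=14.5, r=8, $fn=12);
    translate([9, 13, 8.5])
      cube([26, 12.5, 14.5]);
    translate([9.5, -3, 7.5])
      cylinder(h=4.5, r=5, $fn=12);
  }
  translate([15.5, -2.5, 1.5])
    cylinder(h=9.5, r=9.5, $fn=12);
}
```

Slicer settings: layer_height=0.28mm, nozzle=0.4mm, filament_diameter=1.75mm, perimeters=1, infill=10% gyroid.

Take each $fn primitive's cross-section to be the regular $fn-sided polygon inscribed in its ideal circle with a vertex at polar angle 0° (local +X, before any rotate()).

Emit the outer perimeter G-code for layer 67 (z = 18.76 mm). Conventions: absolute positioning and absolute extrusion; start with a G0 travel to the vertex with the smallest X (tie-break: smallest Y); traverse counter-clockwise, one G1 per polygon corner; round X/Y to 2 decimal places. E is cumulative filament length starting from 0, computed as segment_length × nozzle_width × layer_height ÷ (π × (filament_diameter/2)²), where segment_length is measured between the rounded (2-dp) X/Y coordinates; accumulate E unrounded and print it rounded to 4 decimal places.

G0 X9.00 Y13.00 Z18.76
G1 X35.00 Y13.00 E1.2107
G1 X35.00 Y25.50 E1.7927
G1 X9.00 Y25.50 E3.0034
G1 X9.00 Y13.00 E3.5854

At z = 18.76 mm: the cube is absent (z outside [0, 10]); the cylinder at (8, 1.5) does not reach this height (z outside [1.5, 16]); the cube at (9, 13) (footprint 26×12.5) is included at this height; the cylinder at (9.5, -3) is absent (z outside [7.5, 12]); Combining (union): only the 26×12.5 cube at (9, 13) is present, so the union is just that shape — 1 connected region; the cylinder at (15.5, -2.5) is not intersected at this z (z outside [1.5, 11]); Combining (union): only the result so far is present, so the union is just that shape — 1 connected region. The outline is a single polygon with 4 vertices. Extrusion per mm of travel: 0.4 × 0.28 / (π × 0.875²) = 0.046564. Accumulating E over each segment gives final E = 3.5854.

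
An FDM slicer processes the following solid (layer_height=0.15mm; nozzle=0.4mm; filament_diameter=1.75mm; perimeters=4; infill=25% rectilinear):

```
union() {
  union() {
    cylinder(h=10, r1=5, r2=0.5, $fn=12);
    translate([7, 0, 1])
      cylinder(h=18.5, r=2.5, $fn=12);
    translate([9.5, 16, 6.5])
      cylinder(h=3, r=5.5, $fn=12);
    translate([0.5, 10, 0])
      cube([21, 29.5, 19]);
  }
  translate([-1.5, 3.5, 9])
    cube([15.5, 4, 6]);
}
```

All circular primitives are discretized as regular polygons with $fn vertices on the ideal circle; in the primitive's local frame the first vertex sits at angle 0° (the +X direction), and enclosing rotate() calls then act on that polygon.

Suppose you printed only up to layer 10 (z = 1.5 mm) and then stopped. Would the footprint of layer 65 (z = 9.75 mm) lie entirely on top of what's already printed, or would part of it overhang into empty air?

Compare the two slices. At z = 1.5: the cone: at t=0.150 of its height the radius interpolates to r₁+(r₂−r₁)t = 4.325, giving a regular 12-gon of that circumradius (area = (12/2)·4.325²·sin(360°/12) = 56.12 mm²); the cylinder at (7, 0): section is a regular 12-gon, circumradius r=2.5 (area = (12/2)·2.500²·sin(360°/12) = 18.75 mm²); the cylinder at (9.5, 16) does not reach this height (z outside [6.5, 9.5]); the cube at (0.5, 10) (footprint 21×29.5) is included at this height (area 619.50 mm²); Merging all regions: the 3 present regions are separate (no shared area or edge), so areas and boundary lengths simply add and each stays a separate island — area = 694.37 mm²; the cube at (-1.5, 3.5) is not intersected at this z (z outside [9, 15]); Taking the union: only the result so far is present, so the union is just that shape — area = 694.37 mm². At z = 9.75: the cone: at t=0.975 of its height the radius interpolates to r₁+(r₂−r₁)t = 0.612, giving a regular 12-gon of that circumradius (area = (12/2)·0.612²·sin(360°/12) = 1.13 mm²); the r=2.5 cylinder at (7, 0) contributes a regular 12-gon of circumradius 2.5 (area = (12/2)·2.500²·sin(360°/12) = 18.75 mm²); the cylinder at (9.5, 16) is absent (z outside [6.5, 9.5]); the cube at (0.5, 10) (footprint 21×29.5) is included at this height (area 619.50 mm²); Merging all regions: the 3 present regions are separate (no shared area or edge), so areas and boundary lengths simply add and each stays a separate island — area = 639.38 mm²; the cube at (-1.5, 3.5) is present — its section is the full 15.5×4 rectangle (area 62.00 mm²); Merging all regions: the 2 present regions are separate (no shared area or edge), so areas and boundary lengths simply add and each stays a separate island — area = 701.38 mm². Checking containment: at z = 9.75 the cross-section extends beyond the z = 1.5 cross-section by about 59.88 mm².

part overhangs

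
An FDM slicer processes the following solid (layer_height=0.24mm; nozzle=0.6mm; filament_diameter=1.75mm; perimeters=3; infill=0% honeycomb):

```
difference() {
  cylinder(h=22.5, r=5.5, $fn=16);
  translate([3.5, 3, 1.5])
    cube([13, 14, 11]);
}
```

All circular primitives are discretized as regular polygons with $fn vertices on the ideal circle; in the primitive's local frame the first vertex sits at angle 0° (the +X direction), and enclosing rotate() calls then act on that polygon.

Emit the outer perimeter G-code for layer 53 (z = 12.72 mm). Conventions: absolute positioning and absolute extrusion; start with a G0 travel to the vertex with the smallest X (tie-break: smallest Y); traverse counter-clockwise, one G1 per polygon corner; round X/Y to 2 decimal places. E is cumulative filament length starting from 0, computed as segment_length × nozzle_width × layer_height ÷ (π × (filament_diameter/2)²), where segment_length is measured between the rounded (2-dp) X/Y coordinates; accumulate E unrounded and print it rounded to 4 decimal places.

G0 X-5.50 Y0.00 Z12.72
G1 X-5.08 Y-2.10 E0.1282
G1 X-3.89 Y-3.89 E0.2569
G1 X-2.10 Y-5.08 E0.3856
G1 X0.00 Y-5.50 E0.5138
G1 X2.10 Y-5.08 E0.6420
G1 X3.89 Y-3.89 E0.7707
G1 X5.08 Y-2.10 E0.8994
G1 X5.50 Y0.00 E1.0276
G1 X5.08 Y2.10 E1.1558
G1 X3.89 Y3.89 E1.2845
G1 X2.10 Y5.08 E1.4132
G1 X0.00 Y5.50 E1.5414
G1 X-2.10 Y5.08 E1.6696
G1 X-3.89 Y3.89 E1.7983
G1 X-5.08 Y2.10 E1.9270
G1 X-5.50 Y0.00 E2.0552

At z = 12.72 mm: the r=5.5 cylinder gives a regular 16-gon of circumradius 5.5 (constant along its height); the cube at (3.5, 3) does not reach this height (z outside [1.5, 12.5]); Taking the first minus the rest: none of the subtracted shapes is present at this height, so the r=5.5 cylinder is unchanged — 1 connected region. The outline is a single polygon with 16 vertices. Extrusion per mm of travel: 0.6 × 0.24 / (π × 0.875²) = 0.059868. Accumulating E over each segment gives final E = 2.0552.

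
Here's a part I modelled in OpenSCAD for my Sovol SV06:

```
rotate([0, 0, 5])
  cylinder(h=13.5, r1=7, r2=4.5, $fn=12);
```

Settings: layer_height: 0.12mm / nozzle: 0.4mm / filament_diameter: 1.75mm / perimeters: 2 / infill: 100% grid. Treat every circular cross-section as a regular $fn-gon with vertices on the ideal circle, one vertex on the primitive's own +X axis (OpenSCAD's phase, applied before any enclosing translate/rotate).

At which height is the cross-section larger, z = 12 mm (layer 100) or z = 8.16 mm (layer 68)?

Layer 100 (z = 12): the cone (r1=7→r2=4.5) has section circumradius 4.778 here — a regular 12-gon (area = (12/2)·4.778²·sin(360°/12) = 68.48 mm²); (rotated 5° about Z; rotation is an isometry so areas/perimeters/island counts are preserved). So its area = 68.48 mm². Layer 68 (z = 8.16): the cone: at t=0.604 of its height the radius interpolates to r₁+(r₂−r₁)t = 5.489, giving a regular 12-gon of that circumradius (area = (12/2)·5.489²·sin(360°/12) = 90.38 mm²); (whole slice rotated 5° about Z — lengths, areas and connectivity unchanged). So its area = 90.38 mm². Layer 68 is larger (90.38 vs 68.48 mm²).

layer 68 (z = 8.16 mm)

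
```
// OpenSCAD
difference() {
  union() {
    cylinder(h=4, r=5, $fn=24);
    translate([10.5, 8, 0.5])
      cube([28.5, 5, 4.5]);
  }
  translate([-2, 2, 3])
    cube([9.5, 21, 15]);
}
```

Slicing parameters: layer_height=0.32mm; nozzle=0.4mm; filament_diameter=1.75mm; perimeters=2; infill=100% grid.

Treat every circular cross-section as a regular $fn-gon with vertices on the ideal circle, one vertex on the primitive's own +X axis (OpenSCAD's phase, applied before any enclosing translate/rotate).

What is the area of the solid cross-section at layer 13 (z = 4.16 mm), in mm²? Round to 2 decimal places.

142.50 mm²

At z = 4.16 mm: the cylinder does not reach this height (z outside [0, 4]); the 28.5×5 cube at (10.5, 8) contributes its full rectangle (area 142.50 mm²); Taking the union: only the 28.5×5 cube at (10.5, 8) is present, so the union is just that shape — area = 142.50 mm²; the 9.5×21 cube at (-2, 2) contributes its full rectangle (area 199.50 mm²); Subtracting the remaining from the first: starting from that combined region (142.50 mm²), the 9.5×21 cube at (-2, 2) misses the remaining region (no effect) — area = 142.50 mm². Overall, the cross-section is a single solid region. Net area = 142.50 mm².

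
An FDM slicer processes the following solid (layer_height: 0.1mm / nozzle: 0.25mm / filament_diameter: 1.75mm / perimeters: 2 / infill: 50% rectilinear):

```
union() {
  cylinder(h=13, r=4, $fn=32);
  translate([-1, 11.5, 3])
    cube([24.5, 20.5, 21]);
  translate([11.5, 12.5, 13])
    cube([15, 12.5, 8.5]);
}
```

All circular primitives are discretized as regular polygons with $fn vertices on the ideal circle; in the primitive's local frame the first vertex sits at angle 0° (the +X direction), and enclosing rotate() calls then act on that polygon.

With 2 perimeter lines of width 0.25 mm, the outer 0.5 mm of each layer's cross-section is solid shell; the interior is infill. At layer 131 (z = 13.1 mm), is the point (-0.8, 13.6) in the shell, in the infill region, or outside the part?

shell

At z = 13.1 mm: the cylinder does not reach this height (z outside [0, 13]); the cube at (-1, 11.5) (footprint 24.5×20.5) is included at this height; the cube at (11.5, 12.5) is present — its section is the full 15×12.5 rectangle; Combining (union): the regions partially overlap (shared area 150.00 mm²), so overlapping operands fuse into one piece — 1 connected region. Overall, the cross-section is a single solid region. The nearest boundary edge runs (-1.00, 11.50)→(-1.00, 32.00); distance from the point to it = 0.20 mm. The point is inside the cross-section, 0.20 mm from the nearest boundary — within the 0.5 mm shell band (2 × 0.25).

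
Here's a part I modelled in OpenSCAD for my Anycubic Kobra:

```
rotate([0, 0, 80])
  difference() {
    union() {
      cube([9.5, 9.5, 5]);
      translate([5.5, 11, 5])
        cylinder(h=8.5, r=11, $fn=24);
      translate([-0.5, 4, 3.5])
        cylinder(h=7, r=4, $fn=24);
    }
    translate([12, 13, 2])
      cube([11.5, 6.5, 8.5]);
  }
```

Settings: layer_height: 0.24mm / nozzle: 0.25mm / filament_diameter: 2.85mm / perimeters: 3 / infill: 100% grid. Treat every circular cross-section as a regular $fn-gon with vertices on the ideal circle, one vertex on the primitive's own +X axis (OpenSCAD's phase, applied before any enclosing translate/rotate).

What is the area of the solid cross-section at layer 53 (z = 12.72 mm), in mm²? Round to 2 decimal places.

375.81 mm²

At z = 12.72 mm: the cube does not reach this height (z outside [0, 5]); the cylinder at (5.5, 11): section is a regular 24-gon, circumradius r=11 (area = (24/2)·11.000²·sin(360°/24) = 375.81 mm²); the cylinder at (-0.5, 4) is absent (z outside [3.5, 10.5]); Combining (union): only the r=11 cylinder at (5.5, 11) is present, so the union is just that shape — area = 375.81 mm²; the cube at (12, 13) is absent (z outside [2, 10.5]); Subtracting the remaining from the first: none of the subtracted shapes is present at this height, so that combined region is unchanged — area = 375.81 mm²; (whole slice rotated 80° about Z — lengths, areas and connectivity unchanged). Overall, the cross-section is a single solid region. Net area = 375.81 mm².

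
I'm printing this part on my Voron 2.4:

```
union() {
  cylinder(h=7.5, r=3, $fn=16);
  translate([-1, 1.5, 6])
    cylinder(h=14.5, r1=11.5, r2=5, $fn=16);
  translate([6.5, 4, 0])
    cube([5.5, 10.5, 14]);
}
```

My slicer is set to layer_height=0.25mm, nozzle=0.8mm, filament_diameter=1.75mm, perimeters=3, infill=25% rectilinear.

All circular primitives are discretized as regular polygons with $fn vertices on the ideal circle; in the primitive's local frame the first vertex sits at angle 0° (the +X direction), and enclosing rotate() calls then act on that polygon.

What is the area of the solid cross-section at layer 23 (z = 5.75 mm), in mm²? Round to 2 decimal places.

At z = 5.75 mm: the r=3 cylinder contributes a regular 16-gon of circumradius 3 (area = (16/2)·3.000²·sin(360°/16) = 27.55 mm²); the cone at (-1, 1.5) does not reach this height (z outside [6, 20.5]); the cube at (6.5, 4) is present — its section is the full 5.5×10.5 rectangle (area 57.75 mm²); Combining (union): the 2 present regions are separate (no shared area or edge), so areas and boundary lengths simply add and each stays a separate island — area = 85.30 mm². Overall, the cross-section has 2 separate islands. Net area = 85.30 mm².

85.30 mm²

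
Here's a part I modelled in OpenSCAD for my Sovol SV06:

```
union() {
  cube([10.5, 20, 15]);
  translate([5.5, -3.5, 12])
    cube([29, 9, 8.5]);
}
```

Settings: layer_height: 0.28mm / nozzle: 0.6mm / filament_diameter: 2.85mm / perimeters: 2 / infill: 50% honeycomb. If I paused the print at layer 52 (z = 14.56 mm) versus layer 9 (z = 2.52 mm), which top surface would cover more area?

Layer 52 (z = 14.56): the 10.5×20 cube contributes its full rectangle (area 210.00 mm²); the cube at (5.5, -3.5) is present — its section is the full 29×9 rectangle (area 261.00 mm²); Combining (union): the regions partially overlap — summed areas 471.00 mm² minus the doubly-counted overlap 27.50 mm² gives 443.50 mm² — area = 443.50 mm². So its area = 443.50 mm². Layer 9 (z = 2.52): the cube is present — its section is the full 10.5×20 rectangle (area 210.00 mm²); the cube at (5.5, -3.5) does not reach this height (z outside [12, 20.5]); Combining (union): only the 10.5×20 cube is present, so the union is just that shape — area = 210.00 mm². So its area = 210.00 mm². Layer 52 is larger (443.50 vs 210.00 mm²).

layer 52 (z = 14.56 mm)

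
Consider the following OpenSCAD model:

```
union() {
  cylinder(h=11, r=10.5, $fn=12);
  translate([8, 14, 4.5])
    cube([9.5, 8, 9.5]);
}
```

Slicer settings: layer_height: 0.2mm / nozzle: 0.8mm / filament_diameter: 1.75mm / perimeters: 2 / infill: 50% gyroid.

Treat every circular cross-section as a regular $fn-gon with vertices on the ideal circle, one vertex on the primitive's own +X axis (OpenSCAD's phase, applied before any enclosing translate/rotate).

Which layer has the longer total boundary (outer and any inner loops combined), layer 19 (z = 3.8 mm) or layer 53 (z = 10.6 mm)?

layer 53 (z = 10.6 mm)

Layer 19 (z = 3.8): the r=10.5 cylinder gives a regular 12-gon of circumradius 10.5 (constant along its height) (perimeter = 2·12·10.500·sin(180°/12) = 65.22 mm); the cube at (8, 14) is not intersected at this z (z outside [4.5, 14]); Combining (union): only the r=10.5 cylinder is present, so the union is just that shape — boundary = 65.22 mm. So its perimeter = 65.22 mm. Layer 53 (z = 10.6): the r=10.5 cylinder contributes a regular 12-gon of circumradius 10.5 (perimeter = 2·12·10.500·sin(180°/12) = 65.22 mm); the cube at (8, 14) (footprint 9.5×8) is included at this height (perimeter 35.00 mm); Combining (union): the 2 present regions are separate (no shared area or edge), so areas and boundary lengths simply add and each stays a separate island — boundary = 100.22 mm. So its perimeter = 100.22 mm. Layer 53 is larger (100.22 vs 65.22 mm).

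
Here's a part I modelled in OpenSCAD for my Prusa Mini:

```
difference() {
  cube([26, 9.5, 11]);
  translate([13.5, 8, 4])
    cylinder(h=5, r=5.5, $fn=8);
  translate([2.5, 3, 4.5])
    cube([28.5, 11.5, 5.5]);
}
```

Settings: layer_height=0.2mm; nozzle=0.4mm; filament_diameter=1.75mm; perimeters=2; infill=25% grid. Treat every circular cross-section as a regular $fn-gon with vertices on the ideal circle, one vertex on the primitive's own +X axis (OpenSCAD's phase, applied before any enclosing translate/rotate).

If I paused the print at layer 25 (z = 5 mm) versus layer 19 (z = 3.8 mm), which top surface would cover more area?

layer 19 (z = 3.8 mm)

Layer 25 (z = 5): the 26×9.5 cube contributes its full rectangle (area 247.00 mm²); the r=5.5 cylinder at (13.5, 8) contributes a regular 8-gon of circumradius 5.5 (area = (8/2)·5.500²·sin(360°/8) = 85.56 mm²); the cube at (2.5, 3) is present — its section is the full 28.5×11.5 rectangle (area 327.75 mm²); Subtracting the remaining from the first: starting from the 26×9.5 cube (247.00 mm²), the r=5.5 cylinder at (13.5, 8) partially overlaps it — only the 58.35 mm² overlap (of its 85.56 mm²) is removed, clipping the outline; the 28.5×11.5 cube at (2.5, 3) partially overlaps it — only the 95.01 mm² overlap (of its 327.75 mm²) is removed, clipping the outline — area = 93.65 mm². So its area = 93.65 mm². Layer 19 (z = 3.8): the cube is present — its section is the full 26×9.5 rectangle (area 247.00 mm²); the cylinder at (13.5, 8) is not intersected at this z (z outside [4, 9]); the cube at (2.5, 3) is not intersected at this z (z outside [4.5, 10]); After the difference (first − rest): none of the subtracted shapes is present at this height, so the 26×9.5 cube is unchanged — area = 247.00 mm². So its area = 247.00 mm². Layer 19 is larger (247.00 vs 93.65 mm²).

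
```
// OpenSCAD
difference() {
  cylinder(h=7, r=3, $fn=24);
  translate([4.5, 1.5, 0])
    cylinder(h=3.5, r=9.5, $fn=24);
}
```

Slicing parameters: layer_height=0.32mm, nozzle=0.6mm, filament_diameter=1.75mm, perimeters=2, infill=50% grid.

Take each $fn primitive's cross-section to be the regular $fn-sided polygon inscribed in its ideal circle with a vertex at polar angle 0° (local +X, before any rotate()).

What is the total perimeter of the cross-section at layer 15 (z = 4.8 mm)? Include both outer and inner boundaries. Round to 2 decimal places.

At z = 4.8 mm: the r=3 cylinder gives a regular 24-gon of circumradius 3 (constant along its height) (perimeter = 2·24·3.000·sin(180°/24) = 18.80 mm); the cylinder at (4.5, 1.5) is not intersected at this z (z outside [0, 3.5]); After the difference (first − rest): none of the subtracted shapes is present at this height, so the r=3 cylinder is unchanged — boundary = 18.80 mm. Overall, the cross-section is a single solid region. Total boundary length (outer) = 18.80 mm.

18.80 mm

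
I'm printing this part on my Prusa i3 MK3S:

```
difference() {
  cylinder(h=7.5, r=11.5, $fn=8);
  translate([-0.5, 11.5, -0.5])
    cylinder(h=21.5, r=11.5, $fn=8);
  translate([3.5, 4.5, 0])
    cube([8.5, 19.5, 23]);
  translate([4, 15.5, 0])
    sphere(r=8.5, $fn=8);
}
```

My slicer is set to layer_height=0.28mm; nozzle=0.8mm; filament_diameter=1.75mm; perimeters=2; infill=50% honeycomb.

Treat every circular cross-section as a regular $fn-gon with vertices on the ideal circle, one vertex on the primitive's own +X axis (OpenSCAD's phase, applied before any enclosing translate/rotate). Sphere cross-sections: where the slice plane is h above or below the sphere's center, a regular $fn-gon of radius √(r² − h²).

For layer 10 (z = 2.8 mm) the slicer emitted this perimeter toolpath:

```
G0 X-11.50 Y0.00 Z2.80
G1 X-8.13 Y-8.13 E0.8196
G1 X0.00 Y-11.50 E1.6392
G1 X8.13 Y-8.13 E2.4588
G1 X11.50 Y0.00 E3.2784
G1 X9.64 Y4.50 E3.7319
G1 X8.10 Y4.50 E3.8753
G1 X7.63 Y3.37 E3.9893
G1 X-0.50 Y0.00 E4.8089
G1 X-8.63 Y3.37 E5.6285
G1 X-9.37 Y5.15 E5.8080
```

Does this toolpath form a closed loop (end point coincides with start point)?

no

Start point (G0): (-11.50, 0.00). End point (last G1): the path does not return to the start — open.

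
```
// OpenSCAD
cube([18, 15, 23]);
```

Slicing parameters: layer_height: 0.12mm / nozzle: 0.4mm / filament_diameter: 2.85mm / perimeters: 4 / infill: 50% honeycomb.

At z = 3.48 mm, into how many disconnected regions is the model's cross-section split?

1

At z = 3.48 mm: the cube (footprint 18×15) is included at this height. The result has 1 disconnected region.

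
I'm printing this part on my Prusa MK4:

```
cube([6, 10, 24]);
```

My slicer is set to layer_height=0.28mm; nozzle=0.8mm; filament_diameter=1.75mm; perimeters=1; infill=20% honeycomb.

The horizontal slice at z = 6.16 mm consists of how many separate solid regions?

1

At z = 6.16 mm: the cube (footprint 6×10) is included at this height. The result has 1 disconnected region.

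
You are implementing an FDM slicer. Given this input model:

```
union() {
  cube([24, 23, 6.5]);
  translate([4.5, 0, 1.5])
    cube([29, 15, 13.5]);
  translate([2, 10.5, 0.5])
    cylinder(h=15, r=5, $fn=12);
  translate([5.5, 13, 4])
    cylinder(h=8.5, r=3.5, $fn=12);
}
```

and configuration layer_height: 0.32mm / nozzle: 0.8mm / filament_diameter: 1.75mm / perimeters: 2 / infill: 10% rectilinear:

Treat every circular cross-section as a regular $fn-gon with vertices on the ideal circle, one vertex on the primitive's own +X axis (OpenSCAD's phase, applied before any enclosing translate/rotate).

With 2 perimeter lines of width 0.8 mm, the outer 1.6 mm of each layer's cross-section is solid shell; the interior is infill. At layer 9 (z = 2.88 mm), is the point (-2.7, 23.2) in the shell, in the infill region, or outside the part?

At z = 2.88 mm: the cube (footprint 24×23) is included at this height; the 29×15 cube at (4.5, 0) contributes its full rectangle; the cylinder at (2, 10.5): section is a regular 12-gon, circumradius r=5; the cylinder at (5.5, 13) is absent (z outside [4, 12.5]); Merging all regions: the regions partially overlap (shared area 348.93 mm²), so overlapping operands fuse into one piece — 1 connected region. Overall, the cross-section is a single solid region. The nearest boundary edge runs (0.00, 14.96)→(0.00, 23.00); distance from the point to it = 2.71 mm. The point is not inside any of the regions above, so it lies outside the cross-section (2.71 mm from the nearest boundary).

outside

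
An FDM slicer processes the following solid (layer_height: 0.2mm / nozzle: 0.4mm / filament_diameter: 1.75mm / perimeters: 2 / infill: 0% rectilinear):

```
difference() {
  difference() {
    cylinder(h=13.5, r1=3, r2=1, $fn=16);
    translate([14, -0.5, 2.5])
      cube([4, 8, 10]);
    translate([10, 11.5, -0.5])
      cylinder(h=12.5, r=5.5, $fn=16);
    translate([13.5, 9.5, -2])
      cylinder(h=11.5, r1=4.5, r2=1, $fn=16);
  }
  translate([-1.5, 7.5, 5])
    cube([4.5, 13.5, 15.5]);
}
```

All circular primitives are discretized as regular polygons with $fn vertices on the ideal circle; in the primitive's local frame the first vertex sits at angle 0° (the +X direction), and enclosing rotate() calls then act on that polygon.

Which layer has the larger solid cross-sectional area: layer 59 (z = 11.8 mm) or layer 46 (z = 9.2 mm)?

layer 46 (z = 9.2 mm)

Layer 59 (z = 11.8): the cone contributes a regular 16-gon of circumradius 1.252 (interpolated between r1=3 and r2=1 at t=0.874) (area = (16/2)·1.252²·sin(360°/16) = 4.80 mm²); the cube at (14, -0.5) (footprint 4×8) is included at this height (area 32.00 mm²); the r=5.5 cylinder at (10, 11.5) contributes a regular 16-gon of circumradius 5.5 (area = (16/2)·5.500²·sin(360°/16) = 92.61 mm²); the cone at (13.5, 9.5) does not reach this height (z outside [-2, 9.5]); Subtracting the remaining from the first: starting from the cone (4.80 mm²), the 4×8 cube at (14, -0.5) misses the remaining region (no effect); the r=5.5 cylinder at (10, 11.5) misses the remaining region (no effect) — area = 4.80 mm²; the cube at (-1.5, 7.5) is present — its section is the full 4.5×13.5 rectangle (area 60.75 mm²); After the difference (first − rest): starting from that combined region (4.80 mm²), the 4.5×13.5 cube at (-1.5, 7.5) misses the remaining region (no effect) — area = 4.80 mm². So its area = 4.80 mm². Layer 46 (z = 9.2): the cone (r1=3→r2=1) has section circumradius 1.637 here — a regular 16-gon (area = (16/2)·1.637²·sin(360°/16) = 8.20 mm²); the 4×8 cube at (14, -0.5) contributes its full rectangle (area 32.00 mm²); the r=5.5 cylinder at (10, 11.5) contributes a regular 16-gon of circumradius 5.5 (area = (16/2)·5.500²·sin(360°/16) = 92.61 mm²); the cone at (13.5, 9.5) contributes a regular 16-gon of circumradius 1.091 (interpolated between r1=4.5 and r2=1 at t=0.974) (area = (16/2)·1.091²·sin(360°/16) = 3.65 mm²); Subtracting the remaining from the first: starting from the cone (8.20 mm²), the 4×8 cube at (14, -0.5) misses the remaining region (no effect); the r=5.5 cylinder at (10, 11.5) misses the remaining region (no effect); the cone at (13.5, 9.5) misses the remaining region (no effect) — area = 8.20 mm²; the 4.5×13.5 cube at (-1.5, 7.5) contributes its full rectangle (area 60.75 mm²); Subtracting the remaining from the first: starting from the result so far (8.20 mm²), the 4.5×13.5 cube at (-1.5, 7.5) misses the remaining region (no effect) — area = 8.20 mm². So its area = 8.20 mm². Layer 46 is larger (8.20 vs 4.80 mm²).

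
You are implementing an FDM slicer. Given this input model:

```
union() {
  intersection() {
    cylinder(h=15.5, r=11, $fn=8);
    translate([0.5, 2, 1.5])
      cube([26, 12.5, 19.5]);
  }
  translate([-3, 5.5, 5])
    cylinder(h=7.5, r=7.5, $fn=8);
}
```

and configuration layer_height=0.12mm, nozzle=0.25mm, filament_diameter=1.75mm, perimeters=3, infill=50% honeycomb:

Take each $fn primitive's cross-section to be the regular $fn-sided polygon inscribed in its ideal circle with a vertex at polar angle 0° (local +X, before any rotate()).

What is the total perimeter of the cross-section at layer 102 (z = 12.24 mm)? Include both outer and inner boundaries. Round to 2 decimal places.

56.27 mm

At z = 12.24 mm: the cylinder: section is a regular 8-gon, circumradius r=11 (perimeter = 2·8·11.000·sin(180°/8) = 67.35 mm); the 26×12.5 cube at (0.5, 2) contributes its full rectangle (perimeter 77.00 mm); After intersecting: the 26×12.5 cube at (0.5, 2) partially overlaps the r=11 cylinder; clipping to the common part keeps 59.94 mm² — boundary = 32.60 mm; the cylinder at (-3, 5.5): section is a regular 8-gon, circumradius r=7.5 (perimeter = 2·8·7.500·sin(180°/8) = 45.92 mm); Merging all regions: the regions partially overlap (shared area 26.02 mm²), so the edge portions inside another operand are dropped and the merged outline is re-measured after clipping — boundary = 56.27 mm. Overall, the cross-section is a single solid region. Total boundary length (outer) = 56.27 mm.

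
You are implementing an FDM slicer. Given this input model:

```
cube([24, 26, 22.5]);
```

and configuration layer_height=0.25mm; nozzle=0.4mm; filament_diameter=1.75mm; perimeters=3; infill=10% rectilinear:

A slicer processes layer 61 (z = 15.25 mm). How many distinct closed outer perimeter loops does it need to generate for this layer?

At z = 15.25 mm: the cube (footprint 24×26) is included at this height. The result has 1 disconnected region.

1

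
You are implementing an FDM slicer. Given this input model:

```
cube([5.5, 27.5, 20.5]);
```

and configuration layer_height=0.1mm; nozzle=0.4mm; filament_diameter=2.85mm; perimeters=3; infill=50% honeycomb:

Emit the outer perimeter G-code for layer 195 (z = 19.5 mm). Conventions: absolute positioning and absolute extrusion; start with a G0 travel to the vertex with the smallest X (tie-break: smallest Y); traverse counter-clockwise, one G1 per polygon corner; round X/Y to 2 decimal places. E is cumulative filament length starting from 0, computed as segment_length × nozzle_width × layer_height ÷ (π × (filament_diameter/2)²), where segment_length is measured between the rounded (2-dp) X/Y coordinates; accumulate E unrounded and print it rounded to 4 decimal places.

G0 X0.00 Y0.00 Z19.50
G1 X5.50 Y0.00 E0.0345
G1 X5.50 Y27.50 E0.2069
G1 X0.00 Y27.50 E0.2414
G1 X0.00 Y0.00 E0.4138

At z = 19.5 mm: the 5.5×27.5 cube contributes its full rectangle. The outline is a single polygon with 4 vertices. Extrusion per mm of travel: 0.4 × 0.1 / (π × 1.425²) = 0.006270. Accumulating E over each segment gives final E = 0.4138.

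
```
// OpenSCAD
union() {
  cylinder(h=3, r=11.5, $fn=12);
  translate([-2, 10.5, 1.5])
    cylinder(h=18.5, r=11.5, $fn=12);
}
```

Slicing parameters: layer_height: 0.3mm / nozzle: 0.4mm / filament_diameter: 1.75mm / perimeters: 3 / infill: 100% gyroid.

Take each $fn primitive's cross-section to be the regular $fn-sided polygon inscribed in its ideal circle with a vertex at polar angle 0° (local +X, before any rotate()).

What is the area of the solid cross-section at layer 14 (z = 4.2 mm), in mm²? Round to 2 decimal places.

396.75 mm²

At z = 4.2 mm: the cylinder is absent (z outside [0, 3]); the r=11.5 cylinder at (-2, 10.5) gives a regular 12-gon of circumradius 11.5 (constant along its height) (area = (12/2)·11.500²·sin(360°/12) = 396.75 mm²); Taking the union: only the r=11.5 cylinder at (-2, 10.5) is present, so the union is just that shape — area = 396.75 mm². Overall, the cross-section is a single solid region. Net area = 396.75 mm².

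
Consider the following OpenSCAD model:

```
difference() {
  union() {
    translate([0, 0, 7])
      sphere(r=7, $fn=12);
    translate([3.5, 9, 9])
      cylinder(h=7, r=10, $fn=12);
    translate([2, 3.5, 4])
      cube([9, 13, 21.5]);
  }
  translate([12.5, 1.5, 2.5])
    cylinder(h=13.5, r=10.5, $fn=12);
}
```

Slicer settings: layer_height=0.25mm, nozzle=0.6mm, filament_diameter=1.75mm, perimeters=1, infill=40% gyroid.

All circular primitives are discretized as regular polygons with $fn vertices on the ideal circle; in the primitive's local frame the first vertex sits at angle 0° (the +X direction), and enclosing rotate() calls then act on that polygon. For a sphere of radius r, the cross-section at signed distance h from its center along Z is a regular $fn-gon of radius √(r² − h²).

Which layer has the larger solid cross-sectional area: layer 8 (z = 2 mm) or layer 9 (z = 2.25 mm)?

Layer 8 (z = 2): the sphere: section is a regular 12-gon, circumradius = √(r²−h²) = √(7²−5²) = 4.899 (area = (12/2)·4.899²·sin(360°/12) = 72.00 mm²); the cylinder at (3.5, 9) does not reach this height (z outside [9, 16]); the cube at (2, 3.5) is absent (z outside [4, 25.5]); Taking the union: only the r=7 sphere is present, so the union is just that shape — area = 72.00 mm²; the cylinder at (12.5, 1.5) is not intersected at this z (z outside [2.5, 16]); After the difference (first − rest): none of the subtracted shapes is present at this height, so the result so far is unchanged — area = 72.00 mm². So its area = 72.00 mm². Layer 9 (z = 2.25): the sphere: section is a regular 12-gon, circumradius = √(r²−h²) = √(7²−4.75²) = 5.142 (area = (12/2)·5.142²·sin(360°/12) = 79.31 mm²); the cylinder at (3.5, 9) is absent (z outside [9, 16]); the cube at (2, 3.5) is not intersected at this z (z outside [4, 25.5]); Merging all regions: only the r=7 sphere is present, so the union is just that shape — area = 79.31 mm²; the cylinder at (12.5, 1.5) does not reach this height (z outside [2.5, 16]); After the difference (first − rest): none of the subtracted shapes is present at this height, so the result so far is unchanged — area = 79.31 mm². So its area = 79.31 mm². Layer 9 is larger (79.31 vs 72.00 mm²).

layer 9 (z = 2.25 mm)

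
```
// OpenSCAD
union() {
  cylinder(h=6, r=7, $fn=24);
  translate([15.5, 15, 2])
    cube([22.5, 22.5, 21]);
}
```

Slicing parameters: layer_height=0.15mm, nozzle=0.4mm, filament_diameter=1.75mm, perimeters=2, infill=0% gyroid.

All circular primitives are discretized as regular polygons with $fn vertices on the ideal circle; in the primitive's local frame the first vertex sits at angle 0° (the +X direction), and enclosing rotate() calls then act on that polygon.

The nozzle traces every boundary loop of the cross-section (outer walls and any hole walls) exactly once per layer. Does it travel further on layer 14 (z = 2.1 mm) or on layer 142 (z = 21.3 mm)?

Layer 14 (z = 2.1): the cylinder: section is a regular 24-gon, circumradius r=7 (perimeter = 2·24·7.000·sin(180°/24) = 43.86 mm); the 22.5×22.5 cube at (15.5, 15) contributes its full rectangle (perimeter 90.00 mm); Taking the union: the 2 present regions are separate (no shared area or edge), so areas and boundary lengths simply add and each stays a separate island — boundary = 133.86 mm. So its perimeter = 133.86 mm. Layer 142 (z = 21.3): the cylinder does not reach this height (z outside [0, 6]); the cube at (15.5, 15) (footprint 22.5×22.5) is included at this height (perimeter 90.00 mm); Merging all regions: only the 22.5×22.5 cube at (15.5, 15) is present, so the union is just that shape — boundary = 90.00 mm. So its perimeter = 90.00 mm. Layer 14 is larger (133.86 vs 90.00 mm).

layer 14 (z = 2.1 mm)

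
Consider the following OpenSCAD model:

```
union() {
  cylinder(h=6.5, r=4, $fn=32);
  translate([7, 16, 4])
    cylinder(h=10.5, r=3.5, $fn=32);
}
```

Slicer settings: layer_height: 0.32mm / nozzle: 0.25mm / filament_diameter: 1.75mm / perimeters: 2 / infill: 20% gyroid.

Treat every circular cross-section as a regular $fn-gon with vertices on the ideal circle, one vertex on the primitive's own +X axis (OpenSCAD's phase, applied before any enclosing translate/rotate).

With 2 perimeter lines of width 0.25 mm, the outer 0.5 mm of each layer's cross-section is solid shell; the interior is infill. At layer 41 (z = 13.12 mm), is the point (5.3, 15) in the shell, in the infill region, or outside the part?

infill

At z = 13.12 mm: the cylinder does not reach this height (z outside [0, 6.5]); the r=3.5 cylinder at (7, 16) gives a regular 32-gon of circumradius 3.5 (constant along its height); Taking the union: only the r=3.5 cylinder at (7, 16) is present, so the union is just that shape — 1 connected region. Overall, the cross-section is a single solid region. The nearest boundary edge runs (3.77, 14.66)→(4.09, 14.06); distance from the point to it = 1.51 mm. The point is inside the cross-section and 1.51 mm from the nearest boundary — more than the 0.5 mm shell width (2 × 0.25), so it's in the infill interior.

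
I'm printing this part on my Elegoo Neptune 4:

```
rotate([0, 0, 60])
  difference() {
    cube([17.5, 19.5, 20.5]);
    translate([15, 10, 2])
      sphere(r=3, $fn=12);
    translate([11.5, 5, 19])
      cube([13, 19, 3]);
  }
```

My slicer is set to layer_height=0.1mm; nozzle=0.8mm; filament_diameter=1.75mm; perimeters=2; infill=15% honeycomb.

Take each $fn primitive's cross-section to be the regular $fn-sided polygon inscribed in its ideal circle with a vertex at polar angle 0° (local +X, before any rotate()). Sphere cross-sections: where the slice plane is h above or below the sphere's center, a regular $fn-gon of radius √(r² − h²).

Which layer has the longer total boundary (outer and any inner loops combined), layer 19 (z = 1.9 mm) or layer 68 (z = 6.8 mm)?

Layer 19 (z = 1.9): the cube (footprint 17.5×19.5) is included at this height (perimeter 74.00 mm); the sphere at (15, 10): section is a regular 12-gon, circumradius = √(r²−h²) = √(3²−0.1²) = 2.998 (perimeter = 2·12·2.998·sin(180°/12) = 18.62 mm); the cube at (11.5, 5) does not reach this height (z outside [19, 22]); Subtracting the remaining from the first: starting from the 17.5×19.5 cube, the r=3 sphere at (15, 10) partially overlaps it — only the 26.07 mm² overlap (of its 26.97 mm²) is removed, clipping the outline — boundary = 86.06 mm; (whole slice rotated 60° about Z — lengths, areas and connectivity unchanged). So its perimeter = 86.06 mm. Layer 68 (z = 6.8): the cube is present — its section is the full 17.5×19.5 rectangle (perimeter 74.00 mm); the sphere at (15, 10) is absent (|z−center|=4.800 > r=3); the cube at (11.5, 5) is not intersected at this z (z outside [19, 22]); Subtracting the remaining from the first: none of the subtracted shapes is present at this height, so the 17.5×19.5 cube is unchanged — boundary = 74.00 mm; (rotated 60° about Z; rotation is an isometry so areas/perimeters/island counts are preserved). So its perimeter = 74.00 mm. Layer 19 is larger (86.06 vs 74.00 mm).

layer 19 (z = 1.9 mm)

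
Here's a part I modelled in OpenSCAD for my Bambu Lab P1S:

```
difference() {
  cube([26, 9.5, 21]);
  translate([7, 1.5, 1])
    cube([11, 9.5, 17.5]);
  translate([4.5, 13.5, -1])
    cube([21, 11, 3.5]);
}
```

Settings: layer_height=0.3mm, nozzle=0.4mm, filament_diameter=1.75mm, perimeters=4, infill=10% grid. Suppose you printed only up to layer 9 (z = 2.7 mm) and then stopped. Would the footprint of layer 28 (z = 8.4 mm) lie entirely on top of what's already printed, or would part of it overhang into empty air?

entirely on top

Compare the two slices. At z = 2.7: the cube (footprint 26×9.5) is included at this height (area 247.00 mm²); the cube at (7, 1.5) is present — its section is the full 11×9.5 rectangle (area 104.50 mm²); the cube at (4.5, 13.5) is not intersected at this z (z outside [-1, 2.5]); Subtracting the remaining from the first: starting from the 26×9.5 cube (247.00 mm²), the 11×9.5 cube at (7, 1.5) partially overlaps it — only the 88.00 mm² overlap (of its 104.50 mm²) is removed, clipping the outline — area = 159.00 mm². At z = 8.4: the cube (footprint 26×9.5) is included at this height (area 247.00 mm²); the 11×9.5 cube at (7, 1.5) contributes its full rectangle (area 104.50 mm²); the cube at (4.5, 13.5) is not intersected at this z (z outside [-1, 2.5]); Taking the first minus the rest: starting from the 26×9.5 cube (247.00 mm²), the 11×9.5 cube at (7, 1.5) partially overlaps it — only the 88.00 mm² overlap (of its 104.50 mm²) is removed, clipping the outline — area = 159.00 mm². Checking containment: the cross-section at z = 8.4 is a subset of the cross-section at z = 2.7.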